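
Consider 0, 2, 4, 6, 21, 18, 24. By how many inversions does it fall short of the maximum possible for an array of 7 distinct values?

20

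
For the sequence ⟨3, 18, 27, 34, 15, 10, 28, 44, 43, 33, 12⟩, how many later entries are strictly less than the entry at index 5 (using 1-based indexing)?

2

The element at index 5 is 15.
Elements after it: 10, 28, 44, 43, 33, 12
Those smaller than 15: 10, 12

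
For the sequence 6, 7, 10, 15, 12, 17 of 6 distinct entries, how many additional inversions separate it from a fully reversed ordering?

14 inversions short

Maximum inversions for 6 distinct elements is C(6, 2) = 6·5/2 = 15.
Current inversions — for each element, count later smaller elements:
6: 0
7: 0
10: 0
15: 1
12: 0
17: 0
Current total: 0 + 0 + 0 + 1 + 0 + 0 = 1
Shortfall: 15 − 1 = 14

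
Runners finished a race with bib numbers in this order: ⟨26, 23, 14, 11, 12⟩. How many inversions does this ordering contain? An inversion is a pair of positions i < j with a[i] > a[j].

Count, for each position, how many later elements it exceeds:
26 → 23, 14, 11, 12 → 4
23 → 14, 11, 12 → 3
14 → 11, 12 → 2
11 → none → 0
12 → none → 0
Sum: 4 + 3 + 2 + 0 + 0 = 9

9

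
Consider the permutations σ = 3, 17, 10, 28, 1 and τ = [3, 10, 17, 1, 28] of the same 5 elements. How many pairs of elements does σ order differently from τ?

Assign each item its position (1..5) in the first ordering, then rewrite the second ordering as that position sequence:
positions: 3→1, 17→2, 10→3, 28→4, 1→5
second ordering as positions: [1, 3, 2, 5, 4]
Discordant pairs = inversions in this position sequence.
1: 0
3: 2 → 1
2: 0
5: 4 → 1
4: 0
Total: 0 + 1 + 0 + 1 + 0 = 2

2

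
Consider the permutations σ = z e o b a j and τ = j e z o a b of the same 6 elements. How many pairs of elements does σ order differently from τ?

There are 7 discordant pairs.

Assign each item its position (1..6) in the first ordering, then rewrite the second ordering as that position sequence:
positions: z→1, e→2, o→3, b→4, a→5, j→6
second ordering as positions: [6, 2, 1, 3, 5, 4]
Discordant pairs = inversions in this position sequence.
6: 2, 1, 3, 5, 4 → 5
2: 1 → 1
1: 0
3: 0
5: 4 → 1
4: 0
Total: 5 + 1 + 0 + 0 + 1 + 0 = 7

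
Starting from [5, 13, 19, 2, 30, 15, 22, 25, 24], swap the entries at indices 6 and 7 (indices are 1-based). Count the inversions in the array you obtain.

10

Positions 6 and 7 hold 15 and 22; after swapping, the array is [5, 13, 19, 2, 30, 22, 15, 25, 24].
Count, for each position, how many later elements it exceeds:
5: 1
13: 1
19: 2
2: 0
30: 4
22: 1
15: 0
25: 1
24: 0
Sum: 1 + 1 + 2 + 0 + 4 + 1 + 0 + 1 + 0 = 10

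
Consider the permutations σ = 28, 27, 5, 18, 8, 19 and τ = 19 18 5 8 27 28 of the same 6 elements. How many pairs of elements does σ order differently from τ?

Discordant pairs: 13

Assign each item its position (1..6) in the first ordering, then rewrite the second ordering as that position sequence:
positions: 28→1, 27→2, 5→3, 18→4, 8→5, 19→6
second ordering as positions: [6, 4, 3, 5, 2, 1]
Discordant pairs = inversions in this position sequence.
6: 4, 3, 5, 2, 1 → 5
4: 3, 2, 1 → 3
3: 2, 1 → 2
5: 2, 1 → 2
2: 1 → 1
1: 0
Total: 5 + 3 + 2 + 2 + 1 + 0 = 13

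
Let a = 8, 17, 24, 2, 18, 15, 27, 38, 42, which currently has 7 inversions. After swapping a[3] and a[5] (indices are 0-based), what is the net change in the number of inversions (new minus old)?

+1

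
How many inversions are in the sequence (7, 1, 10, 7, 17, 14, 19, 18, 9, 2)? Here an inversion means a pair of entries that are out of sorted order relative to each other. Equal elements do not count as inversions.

17

Sweep left to right; for each value list the smaller values that follow it:
7 → 1, 2 → 2
1 → none → 0
10 → 7, 9, 2 → 3
7 → 2 → 1
17 → 14, 9, 2 → 3
14 → 9, 2 → 2
19 → 18, 9, 2 → 3
18 → 9, 2 → 2
9 → 2 → 1
2 → none → 0
Sum: 2 + 0 + 3 + 1 + 3 + 2 + 3 + 2 + 1 + 0 = 17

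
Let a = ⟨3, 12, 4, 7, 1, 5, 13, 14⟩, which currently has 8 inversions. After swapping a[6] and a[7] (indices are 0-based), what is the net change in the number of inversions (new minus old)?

Positions 6 and 7 hold 13 and 14; after swapping, the array is [3, 12, 4, 7, 1, 5, 14, 13].
For each element, count later entries that are smaller:
3: 1
12: 4
4: 1
7: 2
1: 0
5: 0
14: 1
13: 0
Sum: 1 + 4 + 1 + 2 + 0 + 0 + 1 + 0 = 9
Change: 9 − 8 = +1

+1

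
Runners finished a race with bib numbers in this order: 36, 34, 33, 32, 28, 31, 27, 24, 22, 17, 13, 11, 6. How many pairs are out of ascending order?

Sweep left to right; for each value list the smaller values that follow it:
36 → 34, 33, 32, 28, 31, 27, 24, 22, 17, 13, 11, 6 → 12
34 → 33, 32, 28, 31, 27, 24, 22, 17, 13, 11, 6 → 11
33 → 32, 28, 31, 27, 24, 22, 17, 13, 11, 6 → 10
32 → 28, 31, 27, 24, 22, 17, 13, 11, 6 → 9
28 → 27, 24, 22, 17, 13, 11, 6 → 7
31 → 27, 24, 22, 17, 13, 11, 6 → 7
27 → 24, 22, 17, 13, 11, 6 → 6
24 → 22, 17, 13, 11, 6 → 5
22 → 17, 13, 11, 6 → 4
17 → 13, 11, 6 → 3
13 → 11, 6 → 2
11 → 6 → 1
6 → none → 0
Sum: 12 + 11 + 10 + 9 + 7 + 7 + 6 + 5 + 4 + 3 + 2 + 1 + 0 = 77

Out-of-order pairs: 77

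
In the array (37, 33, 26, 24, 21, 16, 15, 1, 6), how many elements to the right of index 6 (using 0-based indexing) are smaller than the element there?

2 such elements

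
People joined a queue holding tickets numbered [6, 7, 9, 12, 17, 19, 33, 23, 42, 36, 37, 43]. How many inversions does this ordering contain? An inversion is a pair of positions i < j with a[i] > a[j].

3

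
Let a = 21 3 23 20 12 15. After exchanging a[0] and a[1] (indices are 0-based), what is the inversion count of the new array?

Positions 0 and 1 hold 21 and 3; after swapping, the array is [3, 21, 23, 20, 12, 15].
Element-by-element contributions:
3 → none → 0
21 → 20, 12, 15 → 3
23 → 20, 12, 15 → 3
20 → 12, 15 → 2
12 → none → 0
15 → none → 0
Sum: 0 + 3 + 3 + 2 + 0 + 0 = 8

8 inversions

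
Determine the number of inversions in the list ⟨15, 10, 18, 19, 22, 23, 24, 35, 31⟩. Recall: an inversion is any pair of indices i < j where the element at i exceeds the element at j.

2 inversions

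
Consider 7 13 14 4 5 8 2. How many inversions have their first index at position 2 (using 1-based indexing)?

4

The element at index 2 is 13.
Elements after it: 14, 4, 5, 8, 2
Those smaller than 13: 4, 5, 8, 2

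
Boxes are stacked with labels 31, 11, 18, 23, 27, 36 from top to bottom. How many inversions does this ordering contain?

4

Element-by-element contributions:
31 → 11, 18, 23, 27 → 4
11 → none → 0
18 → none → 0
23 → none → 0
27 → none → 0
36 → none → 0
Sum: 4 + 0 + 0 + 0 + 0 + 0 = 4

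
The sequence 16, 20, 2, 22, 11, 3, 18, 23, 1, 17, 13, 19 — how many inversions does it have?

Element-by-element contributions:
16: 5
20: 8
2: 1
22: 7
11: 2
3: 1
18: 3
23: 4
1: 0
17: 1
13: 0
19: 0
Sum: 5 + 8 + 1 + 7 + 2 + 1 + 3 + 4 + 0 + 1 + 0 + 0 = 32

Inversions: 32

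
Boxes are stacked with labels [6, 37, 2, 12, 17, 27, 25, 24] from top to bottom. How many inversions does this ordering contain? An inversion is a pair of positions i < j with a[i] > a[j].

Count, for each position, how many later elements it exceeds:
6: 1
37: 6
2: 0
12: 0
17: 0
27: 2
25: 1
24: 0
Sum: 1 + 6 + 0 + 0 + 0 + 2 + 1 + 0 = 10

10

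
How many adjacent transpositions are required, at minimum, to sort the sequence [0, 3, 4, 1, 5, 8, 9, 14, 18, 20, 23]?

Minimum adjacent swaps = number of inversions (each swap of adjacent out-of-order elements removes one inversion and no swap can remove more).
Count inversions — for each element, later elements that are smaller:
0: none → 0
3: 1 → 1
4: 1 → 1
1: none → 0
5: none → 0
8: none → 0
9: none → 0
14: none → 0
18: none → 0
20: none → 0
23: none → 0
Total inversions: 0 + 1 + 1 + 0 + 0 + 0 + 0 + 0 + 0 + 0 + 0 = 2

2 adjacent swaps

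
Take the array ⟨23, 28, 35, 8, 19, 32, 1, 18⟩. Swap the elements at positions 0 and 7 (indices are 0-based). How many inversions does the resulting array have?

Positions 0 and 7 hold 23 and 18; after swapping, the array is [18, 28, 35, 8, 19, 32, 1, 23].
Element-by-element contributions:
18: 2
28: 4
35: 5
8: 1
19: 1
32: 2
1: 0
23: 0
Sum: 2 + 4 + 5 + 1 + 1 + 2 + 0 + 0 = 15

15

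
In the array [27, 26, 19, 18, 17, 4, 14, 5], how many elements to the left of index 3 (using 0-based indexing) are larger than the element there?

3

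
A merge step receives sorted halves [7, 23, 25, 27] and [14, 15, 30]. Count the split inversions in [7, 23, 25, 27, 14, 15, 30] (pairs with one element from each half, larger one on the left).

For each element r of the right run, count left-run elements greater than r:
r = 14: 23, 25, 27 → 3
r = 15: 23, 25, 27 → 3
r = 30: none → 0
Cross-inversions: 3 + 3 + 0 = 6

Split inversions: 6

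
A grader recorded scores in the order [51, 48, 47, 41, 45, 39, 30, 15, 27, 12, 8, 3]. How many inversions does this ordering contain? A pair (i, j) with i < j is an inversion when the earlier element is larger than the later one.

Count, for each position, how many later elements it exceeds:
51: 11
48: 10
47: 9
41: 7
45: 7
39: 6
30: 5
15: 3
27: 3
12: 2
8: 1
3: 0
Sum: 11 + 10 + 9 + 7 + 7 + 6 + 5 + 3 + 3 + 2 + 1 + 0 = 64

64 inversions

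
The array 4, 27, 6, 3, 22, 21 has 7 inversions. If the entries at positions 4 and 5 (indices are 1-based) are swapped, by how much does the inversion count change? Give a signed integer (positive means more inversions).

+1

Positions 4 and 5 hold 3 and 22; after swapping, the array is [4, 27, 6, 22, 3, 21].
Sweep left to right; for each value list the smaller values that follow it:
4 → 3 → 1
27 → 6, 22, 3, 21 → 4
6 → 3 → 1
22 → 3, 21 → 2
3 → none → 0
21 → none → 0
Sum: 1 + 4 + 1 + 2 + 0 + 0 = 8
Change: 8 − 7 = +1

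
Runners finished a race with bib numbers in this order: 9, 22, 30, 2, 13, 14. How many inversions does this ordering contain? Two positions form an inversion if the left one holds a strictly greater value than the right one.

7 inversions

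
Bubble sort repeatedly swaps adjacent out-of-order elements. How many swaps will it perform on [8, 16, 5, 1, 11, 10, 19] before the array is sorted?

The minimum number of adjacent swaps to sort an array equals its inversion count, since every such swap removes exactly one inversion.
Count inversions — for each element, later elements that are smaller:
8: 5, 1 → 2
16: 5, 1, 11, 10 → 4
5: 1 → 1
1: none → 0
11: 10 → 1
10: none → 0
19: none → 0
Total inversions: 2 + 4 + 1 + 0 + 1 + 0 + 0 = 8

8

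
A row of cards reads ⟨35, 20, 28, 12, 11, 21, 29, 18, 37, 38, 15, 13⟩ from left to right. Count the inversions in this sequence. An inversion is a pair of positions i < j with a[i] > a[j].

34

Element-by-element contributions:
35 → 20, 28, 12, 11, 21, 29, 18, 15, 13 → 9
20 → 12, 11, 18, 15, 13 → 5
28 → 12, 11, 21, 18, 15, 13 → 6
12 → 11 → 1
11 → none → 0
21 → 18, 15, 13 → 3
29 → 18, 15, 13 → 3
18 → 15, 13 → 2
37 → 15, 13 → 2
38 → 15, 13 → 2
15 → 13 → 1
13 → none → 0
Sum: 9 + 5 + 6 + 1 + 0 + 3 + 3 + 2 + 2 + 2 + 1 + 0 = 34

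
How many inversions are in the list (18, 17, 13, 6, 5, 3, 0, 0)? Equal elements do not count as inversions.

27 inversions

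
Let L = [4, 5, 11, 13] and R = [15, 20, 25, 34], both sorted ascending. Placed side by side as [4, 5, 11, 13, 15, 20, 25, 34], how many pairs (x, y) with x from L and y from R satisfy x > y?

There are 0 split inversions.

Take each right-half value and tally the left-half values above it:
r = 15: none → 0
r = 20: none → 0
r = 25: none → 0
r = 34: none → 0
Cross-inversions: 0 + 0 + 0 + 0 = 0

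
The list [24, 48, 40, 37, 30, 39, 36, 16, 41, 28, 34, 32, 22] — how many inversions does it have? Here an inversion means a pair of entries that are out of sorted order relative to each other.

For each element, count later entries that are smaller:
24 → 16, 22 → 2
48 → 40, 37, 30, 39, 36, 16, 41, 28, 34, 32, 22 → 11
40 → 37, 30, 39, 36, 16, 28, 34, 32, 22 → 9
37 → 30, 36, 16, 28, 34, 32, 22 → 7
30 → 16, 28, 22 → 3
39 → 36, 16, 28, 34, 32, 22 → 6
36 → 16, 28, 34, 32, 22 → 5
16 → none → 0
41 → 28, 34, 32, 22 → 4
28 → 22 → 1
34 → 32, 22 → 2
32 → 22 → 1
22 → none → 0
Sum: 2 + 11 + 9 + 7 + 3 + 6 + 5 + 0 + 4 + 1 + 2 + 1 + 0 = 51

51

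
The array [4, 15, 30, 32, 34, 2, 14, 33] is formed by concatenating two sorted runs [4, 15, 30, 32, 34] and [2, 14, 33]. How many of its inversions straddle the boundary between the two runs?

10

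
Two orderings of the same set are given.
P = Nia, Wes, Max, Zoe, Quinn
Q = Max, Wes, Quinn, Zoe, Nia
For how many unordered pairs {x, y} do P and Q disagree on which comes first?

6

Assign each item its position (1..5) in the first ordering, then rewrite the second ordering as that position sequence:
positions: Nia→1, Wes→2, Max→3, Zoe→4, Quinn→5
second ordering as positions: [3, 2, 5, 4, 1]
Discordant pairs = inversions in this position sequence.
3: 2, 1 → 2
2: 1 → 1
5: 4, 1 → 2
4: 1 → 1
1: 0
Total: 2 + 1 + 2 + 1 + 0 = 6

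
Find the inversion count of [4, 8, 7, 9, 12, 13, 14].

1

Out-of-order index pairs (1-indexed):
(2,3): 8 > 7
That's 1 pair.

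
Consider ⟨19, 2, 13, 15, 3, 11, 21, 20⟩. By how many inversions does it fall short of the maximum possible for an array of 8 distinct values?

18 inversions short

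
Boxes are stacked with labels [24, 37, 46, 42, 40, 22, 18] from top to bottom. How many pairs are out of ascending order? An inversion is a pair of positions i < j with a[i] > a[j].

14

Element-by-element contributions:
24 → 22, 18 → 2
37 → 22, 18 → 2
46 → 42, 40, 22, 18 → 4
42 → 40, 22, 18 → 3
40 → 22, 18 → 2
22 → 18 → 1
18 → none → 0
Sum: 2 + 2 + 4 + 3 + 2 + 1 + 0 = 14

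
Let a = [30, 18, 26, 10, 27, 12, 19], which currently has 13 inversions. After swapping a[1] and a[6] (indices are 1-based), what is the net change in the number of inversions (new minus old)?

Positions 1 and 6 hold 30 and 12; after swapping, the array is [12, 18, 26, 10, 27, 30, 19].
For each element, count later entries that are smaller:
12: 1
18: 1
26: 2
10: 0
27: 1
30: 1
19: 0
Sum: 1 + 1 + 2 + 0 + 1 + 1 + 0 = 6
Change: 6 − 13 = -7

-7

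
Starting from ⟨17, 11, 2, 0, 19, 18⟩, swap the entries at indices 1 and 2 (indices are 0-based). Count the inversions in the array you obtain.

6 inversions

Positions 1 and 2 hold 11 and 2; after swapping, the array is [17, 2, 11, 0, 19, 18].
Count, for each position, how many later elements it exceeds:
17 → 2, 11, 0 → 3
2 → 0 → 1
11 → 0 → 1
0 → none → 0
19 → 18 → 1
18 → none → 0
Sum: 3 + 1 + 1 + 0 + 1 + 0 = 6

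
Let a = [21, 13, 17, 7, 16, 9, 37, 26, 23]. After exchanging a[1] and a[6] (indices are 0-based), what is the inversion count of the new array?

There are 19 inversions.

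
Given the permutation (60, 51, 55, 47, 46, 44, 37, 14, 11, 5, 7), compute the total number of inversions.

Element-by-element contributions:
60 → 51, 55, 47, 46, 44, 37, 14, 11, 5, 7 → 10
51 → 47, 46, 44, 37, 14, 11, 5, 7 → 8
55 → 47, 46, 44, 37, 14, 11, 5, 7 → 8
47 → 46, 44, 37, 14, 11, 5, 7 → 7
46 → 44, 37, 14, 11, 5, 7 → 6
44 → 37, 14, 11, 5, 7 → 5
37 → 14, 11, 5, 7 → 4
14 → 11, 5, 7 → 3
11 → 5, 7 → 2
5 → none → 0
7 → none → 0
Sum: 10 + 8 + 8 + 7 + 6 + 5 + 4 + 3 + 2 + 0 + 0 = 53

53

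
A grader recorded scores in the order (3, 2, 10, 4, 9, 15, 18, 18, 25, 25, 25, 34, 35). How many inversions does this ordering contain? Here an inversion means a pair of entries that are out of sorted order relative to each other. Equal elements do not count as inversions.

3 inversions

For each element, count later entries that are smaller:
3 → 2 → 1
2 → none → 0
10 → 4, 9 → 2
4 → none → 0
9 → none → 0
15 → none → 0
18 → none → 0
18 → none → 0
25 → none → 0
25 → none → 0
25 → none → 0
34 → none → 0
35 → none → 0
Sum: 1 + 0 + 2 + 0 + 0 + 0 + 0 + 0 + 0 + 0 + 0 + 0 + 0 = 3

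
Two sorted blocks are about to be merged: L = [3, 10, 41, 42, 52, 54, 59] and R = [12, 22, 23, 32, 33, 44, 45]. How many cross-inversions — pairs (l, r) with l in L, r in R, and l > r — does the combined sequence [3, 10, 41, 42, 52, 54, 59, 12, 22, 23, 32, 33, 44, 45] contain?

Count, for every r in R, how many entries of L exceed r:
r = 12: 41, 42, 52, 54, 59 → 5
r = 22: 41, 42, 52, 54, 59 → 5
r = 23: 41, 42, 52, 54, 59 → 5
r = 32: 41, 42, 52, 54, 59 → 5
r = 33: 41, 42, 52, 54, 59 → 5
r = 44: 52, 54, 59 → 3
r = 45: 52, 54, 59 → 3
Cross-inversions: 5 + 5 + 5 + 5 + 5 + 3 + 3 = 31

31 split inversions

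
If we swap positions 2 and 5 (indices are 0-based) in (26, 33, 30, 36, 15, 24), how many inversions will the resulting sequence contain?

Positions 2 and 5 hold 30 and 24; after swapping, the array is [26, 33, 24, 36, 15, 30].
Count, for each position, how many later elements it exceeds:
26: 2
33: 3
24: 1
36: 2
15: 0
30: 0
Sum: 2 + 3 + 1 + 2 + 0 + 0 = 8

Inversions: 8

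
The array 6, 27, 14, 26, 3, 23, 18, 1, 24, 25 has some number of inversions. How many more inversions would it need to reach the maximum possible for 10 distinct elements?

23

Maximum inversions for 10 distinct elements is C(10, 2) = 10·9/2 = 45.
Current inversions — for each element, count later smaller elements:
6: 2
27: 8
14: 2
26: 6
3: 1
23: 2
18: 1
1: 0
24: 0
25: 0
Current total: 2 + 8 + 2 + 6 + 1 + 2 + 1 + 0 + 0 + 0 = 22
Shortfall: 45 − 22 = 23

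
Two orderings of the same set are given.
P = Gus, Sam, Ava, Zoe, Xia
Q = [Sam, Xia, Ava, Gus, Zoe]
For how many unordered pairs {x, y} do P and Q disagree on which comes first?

There are 5 disagreeing pairs.

Assign each item its position (1..5) in the first ordering, then rewrite the second ordering as that position sequence:
positions: Gus→1, Sam→2, Ava→3, Zoe→4, Xia→5
second ordering as positions: [2, 5, 3, 1, 4]
Discordant pairs = inversions in this position sequence.
2: 1 → 1
5: 3, 1, 4 → 3
3: 1 → 1
1: 0
4: 0
Total: 1 + 3 + 1 + 0 + 0 = 5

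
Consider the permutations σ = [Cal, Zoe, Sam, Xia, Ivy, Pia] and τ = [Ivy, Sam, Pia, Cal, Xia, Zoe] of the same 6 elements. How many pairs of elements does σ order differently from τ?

10

Assign each item its position (1..6) in the first ordering, then rewrite the second ordering as that position sequence:
positions: Cal→1, Zoe→2, Sam→3, Xia→4, Ivy→5, Pia→6
second ordering as positions: [5, 3, 6, 1, 4, 2]
Discordant pairs = inversions in this position sequence.
5: 3, 1, 4, 2 → 4
3: 1, 2 → 2
6: 1, 4, 2 → 3
1: 0
4: 2 → 1
2: 0
Total: 4 + 2 + 3 + 0 + 1 + 0 = 10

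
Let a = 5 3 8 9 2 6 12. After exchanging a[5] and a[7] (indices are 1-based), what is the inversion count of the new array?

Positions 5 and 7 hold 2 and 12; after swapping, the array is [5, 3, 8, 9, 12, 6, 2].
Element-by-element contributions:
5: 2
3: 1
8: 2
9: 2
12: 2
6: 1
2: 0
Sum: 2 + 1 + 2 + 2 + 2 + 1 + 0 = 10

There are 10 inversions.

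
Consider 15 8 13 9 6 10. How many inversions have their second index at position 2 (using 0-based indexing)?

1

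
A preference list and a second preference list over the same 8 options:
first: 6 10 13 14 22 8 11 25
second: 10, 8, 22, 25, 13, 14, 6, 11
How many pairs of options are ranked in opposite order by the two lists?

14 pairs

Assign each item its position (1..8) in the first ordering, then rewrite the second ordering as that position sequence:
positions: 6→1, 10→2, 13→3, 14→4, 22→5, 8→6, 11→7, 25→8
second ordering as positions: [2, 6, 5, 8, 3, 4, 1, 7]
Discordant pairs = inversions in this position sequence.
2: 1 → 1
6: 5, 3, 4, 1 → 4
5: 3, 4, 1 → 3
8: 3, 4, 1, 7 → 4
3: 1 → 1
4: 1 → 1
1: 0
7: 0
Total: 1 + 4 + 3 + 4 + 1 + 1 + 0 + 0 = 14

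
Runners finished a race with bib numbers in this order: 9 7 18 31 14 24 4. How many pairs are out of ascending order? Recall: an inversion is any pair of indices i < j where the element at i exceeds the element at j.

10

Out-of-order index pairs (0-indexed):
(0,1): 9 > 7
(0,6): 9 > 4
(1,6): 7 > 4
(2,4): 18 > 14
(2,6): 18 > 4
(3,4): 31 > 14
(3,5): 31 > 24
(3,6): 31 > 4
(4,6): 14 > 4
(5,6): 24 > 4
That's 10 pairs.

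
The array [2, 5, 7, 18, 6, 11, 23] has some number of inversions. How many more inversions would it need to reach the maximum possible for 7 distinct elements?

18 inversions short

Maximum inversions for 7 distinct elements is C(7, 2) = 7·6/2 = 21.
Current inversions — for each element, count later smaller elements:
2: 0
5: 0
7: 1
18: 2
6: 0
11: 0
23: 0
Current total: 0 + 0 + 1 + 2 + 0 + 0 + 0 = 3
Shortfall: 21 − 3 = 18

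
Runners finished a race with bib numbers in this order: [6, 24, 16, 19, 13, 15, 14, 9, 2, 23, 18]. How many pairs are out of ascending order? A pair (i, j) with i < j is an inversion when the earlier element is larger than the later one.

30

Count, for each position, how many later elements it exceeds:
6 → 2 → 1
24 → 16, 19, 13, 15, 14, 9, 2, 23, 18 → 9
16 → 13, 15, 14, 9, 2 → 5
19 → 13, 15, 14, 9, 2, 18 → 6
13 → 9, 2 → 2
15 → 14, 9, 2 → 3
14 → 9, 2 → 2
9 → 2 → 1
2 → none → 0
23 → 18 → 1
18 → none → 0
Sum: 1 + 9 + 5 + 6 + 2 + 3 + 2 + 1 + 0 + 1 + 0 = 30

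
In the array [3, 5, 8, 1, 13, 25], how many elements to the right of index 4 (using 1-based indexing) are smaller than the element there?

0

The element at index 4 is 1.
Elements after it: 13, 25
None of them are smaller than 1.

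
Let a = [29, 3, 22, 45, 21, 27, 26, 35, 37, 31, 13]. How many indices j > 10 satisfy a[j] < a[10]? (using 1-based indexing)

The element at index 10 is 31.
Elements after it: 13
Those smaller than 31: 13

1 such element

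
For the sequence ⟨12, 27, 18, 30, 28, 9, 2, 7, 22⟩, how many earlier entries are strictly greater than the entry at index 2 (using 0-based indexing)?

The element at index 2 is 18.
Elements before it: 12, 27
Those larger than 18: 27

1 such element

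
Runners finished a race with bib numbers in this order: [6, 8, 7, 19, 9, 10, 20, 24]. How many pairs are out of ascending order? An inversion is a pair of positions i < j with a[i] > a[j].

Element-by-element contributions:
6: 0
8: 1
7: 0
19: 2
9: 0
10: 0
20: 0
24: 0
Sum: 0 + 1 + 0 + 2 + 0 + 0 + 0 + 0 = 3

Inversions: 3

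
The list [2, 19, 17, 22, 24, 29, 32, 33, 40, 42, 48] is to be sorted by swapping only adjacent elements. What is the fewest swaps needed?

Minimum adjacent swaps = number of inversions (each swap of adjacent out-of-order elements removes one inversion and no swap can remove more).
Count inversions — for each element, later elements that are smaller:
2: none → 0
19: 17 → 1
17: none → 0
22: none → 0
24: none → 0
29: none → 0
32: none → 0
33: none → 0
40: none → 0
42: none → 0
48: none → 0
Total inversions: 0 + 1 + 0 + 0 + 0 + 0 + 0 + 0 + 0 + 0 + 0 = 1

1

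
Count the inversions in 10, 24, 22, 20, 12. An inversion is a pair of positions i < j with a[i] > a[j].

6 inversions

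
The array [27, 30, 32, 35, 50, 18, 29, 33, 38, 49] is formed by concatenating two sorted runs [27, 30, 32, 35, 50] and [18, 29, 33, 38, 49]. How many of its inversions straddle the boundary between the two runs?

13 split inversions

Count, for every r in R, how many entries of L exceed r:
r = 18: 27, 30, 32, 35, 50 → 5
r = 29: 30, 32, 35, 50 → 4
r = 33: 35, 50 → 2
r = 38: 50 → 1
r = 49: 50 → 1
Cross-inversions: 5 + 4 + 2 + 1 + 1 = 13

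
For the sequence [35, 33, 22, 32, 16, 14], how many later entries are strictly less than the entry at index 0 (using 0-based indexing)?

The element at index 0 is 35.
Elements after it: 33, 22, 32, 16, 14
Those smaller than 35: 33, 22, 32, 16, 14

5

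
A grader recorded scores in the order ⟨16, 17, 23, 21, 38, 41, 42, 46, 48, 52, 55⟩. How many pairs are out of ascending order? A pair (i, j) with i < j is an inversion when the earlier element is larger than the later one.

1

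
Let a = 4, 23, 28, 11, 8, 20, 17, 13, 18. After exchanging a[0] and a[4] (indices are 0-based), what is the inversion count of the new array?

There are 18 inversions.

Positions 0 and 4 hold 4 and 8; after swapping, the array is [8, 23, 28, 11, 4, 20, 17, 13, 18].
Sweep left to right; for each value list the smaller values that follow it:
8: 1
23: 6
28: 6
11: 1
4: 0
20: 3
17: 1
13: 0
18: 0
Sum: 1 + 6 + 6 + 1 + 0 + 3 + 1 + 0 + 0 = 18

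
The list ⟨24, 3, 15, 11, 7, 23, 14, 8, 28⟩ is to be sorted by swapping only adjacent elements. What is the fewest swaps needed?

The minimum number of adjacent swaps to sort an array equals its inversion count, since every such swap removes exactly one inversion.
Count inversions — for each element, later elements that are smaller:
24: 3, 15, 11, 7, 23, 14, 8 → 7
3: none → 0
15: 11, 7, 14, 8 → 4
11: 7, 8 → 2
7: none → 0
23: 14, 8 → 2
14: 8 → 1
8: none → 0
28: none → 0
Total inversions: 7 + 0 + 4 + 2 + 0 + 2 + 1 + 0 + 0 = 16

16 adjacent swaps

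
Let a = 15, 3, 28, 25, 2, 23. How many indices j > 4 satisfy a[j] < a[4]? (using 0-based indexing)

0 such elements

The element at index 4 is 2.
Elements after it: 23
None of them are smaller than 2.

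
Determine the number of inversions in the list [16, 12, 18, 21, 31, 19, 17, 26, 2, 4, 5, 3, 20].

45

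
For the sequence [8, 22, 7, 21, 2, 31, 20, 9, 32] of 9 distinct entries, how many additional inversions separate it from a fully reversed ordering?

22

Maximum inversions for 9 distinct elements is C(9, 2) = 9·8/2 = 36.
Current inversions — for each element, count later smaller elements:
8: 2
22: 5
7: 1
21: 3
2: 0
31: 2
20: 1
9: 0
32: 0
Current total: 2 + 5 + 1 + 3 + 0 + 2 + 1 + 0 + 0 = 14
Shortfall: 36 − 14 = 22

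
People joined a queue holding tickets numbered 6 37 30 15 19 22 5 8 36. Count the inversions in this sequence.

Element-by-element contributions:
6 → 5 → 1
37 → 30, 15, 19, 22, 5, 8, 36 → 7
30 → 15, 19, 22, 5, 8 → 5
15 → 5, 8 → 2
19 → 5, 8 → 2
22 → 5, 8 → 2
5 → none → 0
8 → none → 0
36 → none → 0
Sum: 1 + 7 + 5 + 2 + 2 + 2 + 0 + 0 + 0 = 19

19 inversions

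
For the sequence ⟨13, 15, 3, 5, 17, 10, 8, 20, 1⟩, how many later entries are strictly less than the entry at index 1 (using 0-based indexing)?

5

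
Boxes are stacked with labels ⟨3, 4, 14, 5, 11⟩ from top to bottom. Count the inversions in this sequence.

2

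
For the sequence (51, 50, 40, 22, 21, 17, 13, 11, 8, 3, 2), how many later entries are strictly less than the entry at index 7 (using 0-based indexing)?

The element at index 7 is 11.
Elements after it: 8, 3, 2
Those smaller than 11: 8, 3, 2

3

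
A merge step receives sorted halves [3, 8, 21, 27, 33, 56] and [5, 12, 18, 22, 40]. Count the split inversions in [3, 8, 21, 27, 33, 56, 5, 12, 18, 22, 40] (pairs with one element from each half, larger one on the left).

Split inversions: 17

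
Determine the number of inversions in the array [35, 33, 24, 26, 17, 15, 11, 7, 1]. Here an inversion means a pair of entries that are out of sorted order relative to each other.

Out-of-order pairs: 35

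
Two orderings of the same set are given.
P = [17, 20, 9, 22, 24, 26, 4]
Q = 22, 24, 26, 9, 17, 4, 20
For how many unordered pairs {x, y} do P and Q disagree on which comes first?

12 disagreeing pairs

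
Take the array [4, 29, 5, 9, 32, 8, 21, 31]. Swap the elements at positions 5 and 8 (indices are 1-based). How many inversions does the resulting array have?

7 inversions

Positions 5 and 8 hold 32 and 31; after swapping, the array is [4, 29, 5, 9, 31, 8, 21, 32].
For each element, count later entries that are smaller:
4 → none → 0
29 → 5, 9, 8, 21 → 4
5 → none → 0
9 → 8 → 1
31 → 8, 21 → 2
8 → none → 0
21 → none → 0
32 → none → 0
Sum: 0 + 4 + 0 + 1 + 2 + 0 + 0 + 0 = 7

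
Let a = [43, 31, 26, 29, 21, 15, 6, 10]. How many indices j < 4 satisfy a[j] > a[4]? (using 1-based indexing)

The element at index 4 is 29.
Elements before it: 43, 31, 26
Those larger than 29: 43, 31

2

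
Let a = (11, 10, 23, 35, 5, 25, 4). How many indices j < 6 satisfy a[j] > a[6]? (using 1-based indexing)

1 such element

The element at index 6 is 25.
Elements before it: 11, 10, 23, 35, 5
Those larger than 25: 35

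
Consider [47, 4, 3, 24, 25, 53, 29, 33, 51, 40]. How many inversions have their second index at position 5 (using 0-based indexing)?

0 such elements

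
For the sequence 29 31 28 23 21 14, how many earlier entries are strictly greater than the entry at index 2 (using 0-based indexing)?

2

The element at index 2 is 28.
Elements before it: 29, 31
Those larger than 28: 29, 31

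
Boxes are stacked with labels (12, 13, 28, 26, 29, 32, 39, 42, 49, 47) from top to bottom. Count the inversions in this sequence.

Element-by-element contributions:
12 → none → 0
13 → none → 0
28 → 26 → 1
26 → none → 0
29 → none → 0
32 → none → 0
39 → none → 0
42 → none → 0
49 → 47 → 1
47 → none → 0
Sum: 0 + 0 + 1 + 0 + 0 + 0 + 0 + 0 + 1 + 0 = 2

2 inversions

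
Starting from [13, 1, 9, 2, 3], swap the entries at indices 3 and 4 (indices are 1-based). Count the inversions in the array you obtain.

5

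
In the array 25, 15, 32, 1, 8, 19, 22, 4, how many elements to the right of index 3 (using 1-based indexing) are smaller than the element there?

5

The element at index 3 is 32.
Elements after it: 1, 8, 19, 22, 4
Those smaller than 32: 1, 8, 19, 22, 4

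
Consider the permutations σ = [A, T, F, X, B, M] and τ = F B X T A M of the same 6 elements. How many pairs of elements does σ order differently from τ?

Discordant pairs: 8

Assign each item its position (1..6) in the first ordering, then rewrite the second ordering as that position sequence:
positions: A→1, T→2, F→3, X→4, B→5, M→6
second ordering as positions: [3, 5, 4, 2, 1, 6]
Discordant pairs = inversions in this position sequence.
3: 2, 1 → 2
5: 4, 2, 1 → 3
4: 2, 1 → 2
2: 1 → 1
1: 0
6: 0
Total: 2 + 3 + 2 + 1 + 0 + 0 = 8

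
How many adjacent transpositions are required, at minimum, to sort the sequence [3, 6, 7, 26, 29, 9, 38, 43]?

Minimum adjacent swaps = number of inversions (each swap of adjacent out-of-order elements removes one inversion and no swap can remove more).
Count inversions — for each element, later elements that are smaller:
3: none → 0
6: none → 0
7: none → 0
26: 9 → 1
29: 9 → 1
9: none → 0
38: none → 0
43: none → 0
Total inversions: 0 + 0 + 0 + 1 + 1 + 0 + 0 + 0 = 2

2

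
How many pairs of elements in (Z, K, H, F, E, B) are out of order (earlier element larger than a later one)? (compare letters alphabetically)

There are 15 inversions.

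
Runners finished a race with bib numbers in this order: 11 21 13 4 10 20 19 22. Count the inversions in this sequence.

Count, for each position, how many later elements it exceeds:
11 → 4, 10 → 2
21 → 13, 4, 10, 20, 19 → 5
13 → 4, 10 → 2
4 → none → 0
10 → none → 0
20 → 19 → 1
19 → none → 0
22 → none → 0
Sum: 2 + 5 + 2 + 0 + 0 + 1 + 0 + 0 = 10

10 out-of-order pairs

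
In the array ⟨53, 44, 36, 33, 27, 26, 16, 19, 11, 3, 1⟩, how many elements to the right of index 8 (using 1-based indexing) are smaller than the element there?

3

The element at index 8 is 19.
Elements after it: 11, 3, 1
Those smaller than 19: 11, 3, 1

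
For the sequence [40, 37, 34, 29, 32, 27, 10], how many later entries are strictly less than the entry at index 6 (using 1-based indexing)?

1 such element

The element at index 6 is 27.
Elements after it: 10
Those smaller than 27: 10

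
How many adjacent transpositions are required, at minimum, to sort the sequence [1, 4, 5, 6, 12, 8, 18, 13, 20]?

The minimum number of adjacent swaps to sort an array equals its inversion count, since every such swap removes exactly one inversion.
Count inversions — for each element, later elements that are smaller:
1: none → 0
4: none → 0
5: none → 0
6: none → 0
12: 8 → 1
8: none → 0
18: 13 → 1
13: none → 0
20: none → 0
Total inversions: 0 + 0 + 0 + 0 + 1 + 0 + 1 + 0 + 0 = 2

Adjacent swaps: 2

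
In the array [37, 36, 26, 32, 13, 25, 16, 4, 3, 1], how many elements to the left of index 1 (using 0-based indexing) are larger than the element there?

The element at index 1 is 36.
Elements before it: 37
Those larger than 36: 37

1 such element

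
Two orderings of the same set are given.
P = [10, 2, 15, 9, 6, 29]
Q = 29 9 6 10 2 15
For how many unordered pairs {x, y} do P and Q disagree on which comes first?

There are 11 disagreeing pairs.

Assign each item its position (1..6) in the first ordering, then rewrite the second ordering as that position sequence:
positions: 10→1, 2→2, 15→3, 9→4, 6→5, 29→6
second ordering as positions: [6, 4, 5, 1, 2, 3]
Discordant pairs = inversions in this position sequence.
6: 4, 5, 1, 2, 3 → 5
4: 1, 2, 3 → 3
5: 1, 2, 3 → 3
1: 0
2: 0
3: 0
Total: 5 + 3 + 3 + 0 + 0 + 0 = 11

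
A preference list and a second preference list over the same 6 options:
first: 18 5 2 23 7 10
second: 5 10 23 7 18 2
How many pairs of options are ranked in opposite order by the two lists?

9 pairs

Assign each item its position (1..6) in the first ordering, then rewrite the second ordering as that position sequence:
positions: 18→1, 5→2, 2→3, 23→4, 7→5, 10→6
second ordering as positions: [2, 6, 4, 5, 1, 3]
Discordant pairs = inversions in this position sequence.
2: 1 → 1
6: 4, 5, 1, 3 → 4
4: 1, 3 → 2
5: 1, 3 → 2
1: 0
3: 0
Total: 1 + 4 + 2 + 2 + 0 + 0 = 9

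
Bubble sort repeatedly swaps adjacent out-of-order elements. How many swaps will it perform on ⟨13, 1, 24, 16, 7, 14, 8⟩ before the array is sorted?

Each adjacent swap fixes exactly one inversion, so the minimum swap count equals the number of inversions.
Count inversions — for each element, later elements that are smaller:
13: 1, 7, 8 → 3
1: none → 0
24: 16, 7, 14, 8 → 4
16: 7, 14, 8 → 3
7: none → 0
14: 8 → 1
8: none → 0
Total inversions: 3 + 0 + 4 + 3 + 0 + 1 + 0 = 11

11 adjacent swaps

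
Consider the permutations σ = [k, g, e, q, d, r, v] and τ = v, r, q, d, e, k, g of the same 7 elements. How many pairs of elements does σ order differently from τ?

19

Assign each item its position (1..7) in the first ordering, then rewrite the second ordering as that position sequence:
positions: k→1, g→2, e→3, q→4, d→5, r→6, v→7
second ordering as positions: [7, 6, 4, 5, 3, 1, 2]
Discordant pairs = inversions in this position sequence.
7: 6, 4, 5, 3, 1, 2 → 6
6: 4, 5, 3, 1, 2 → 5
4: 3, 1, 2 → 3
5: 3, 1, 2 → 3
3: 1, 2 → 2
1: 0
2: 0
Total: 6 + 5 + 3 + 3 + 2 + 0 + 0 = 19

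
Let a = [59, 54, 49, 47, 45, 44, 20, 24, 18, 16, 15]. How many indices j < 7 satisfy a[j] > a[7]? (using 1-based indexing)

The element at index 7 is 20.
Elements before it: 59, 54, 49, 47, 45, 44
Those larger than 20: 59, 54, 49, 47, 45, 44

6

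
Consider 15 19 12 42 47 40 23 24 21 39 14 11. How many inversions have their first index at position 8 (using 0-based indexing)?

The element at index 8 is 21.
Elements after it: 39, 14, 11
Those smaller than 21: 14, 11

2 such elements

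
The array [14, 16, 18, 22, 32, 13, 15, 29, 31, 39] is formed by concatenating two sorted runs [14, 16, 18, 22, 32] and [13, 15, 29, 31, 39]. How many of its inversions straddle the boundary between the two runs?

11 cross-inversions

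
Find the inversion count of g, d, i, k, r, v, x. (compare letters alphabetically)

Inversion pairs (indices are 0-based):
(0,1): g > d
That's 1 pair.

1 inversion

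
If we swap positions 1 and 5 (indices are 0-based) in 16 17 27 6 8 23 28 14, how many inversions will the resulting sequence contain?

Inversions: 13

Positions 1 and 5 hold 17 and 23; after swapping, the array is [16, 23, 27, 6, 8, 17, 28, 14].
For each element, count later entries that are smaller:
16: 3
23: 4
27: 4
6: 0
8: 0
17: 1
28: 1
14: 0
Sum: 3 + 4 + 4 + 0 + 0 + 1 + 1 + 0 = 13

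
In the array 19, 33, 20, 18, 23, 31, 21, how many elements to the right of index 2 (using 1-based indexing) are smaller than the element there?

5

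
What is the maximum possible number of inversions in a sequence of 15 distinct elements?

A reversed (strictly descending) arrangement makes every pair an inversion, giving C(15, 2) inversions.
C(15, 2) = 15·14/2 = 105

There are 105 inversions.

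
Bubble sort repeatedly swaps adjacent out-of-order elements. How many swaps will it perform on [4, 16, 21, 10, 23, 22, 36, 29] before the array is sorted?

4 adjacent swaps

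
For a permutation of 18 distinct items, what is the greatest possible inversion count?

A reversed (strictly descending) arrangement makes every pair an inversion, giving C(18, 2) inversions.
C(18, 2) = 18·17/2 = 153

153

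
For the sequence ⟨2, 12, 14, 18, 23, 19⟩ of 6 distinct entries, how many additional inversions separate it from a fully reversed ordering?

14 inversions short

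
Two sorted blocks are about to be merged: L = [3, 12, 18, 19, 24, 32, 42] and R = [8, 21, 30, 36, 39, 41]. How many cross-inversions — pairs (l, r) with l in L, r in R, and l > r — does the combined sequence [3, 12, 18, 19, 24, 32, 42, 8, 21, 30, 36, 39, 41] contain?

14

Take each right-half value and tally the left-half values above it:
r = 8: 12, 18, 19, 24, 32, 42 → 6
r = 21: 24, 32, 42 → 3
r = 30: 32, 42 → 2
r = 36: 42 → 1
r = 39: 42 → 1
r = 41: 42 → 1
Cross-inversions: 6 + 3 + 2 + 1 + 1 + 1 = 14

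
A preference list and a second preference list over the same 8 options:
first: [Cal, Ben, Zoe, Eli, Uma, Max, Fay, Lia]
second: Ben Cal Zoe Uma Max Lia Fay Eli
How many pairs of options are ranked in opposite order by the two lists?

Assign each item its position (1..8) in the first ordering, then rewrite the second ordering as that position sequence:
positions: Cal→1, Ben→2, Zoe→3, Eli→4, Uma→5, Max→6, Fay→7, Lia→8
second ordering as positions: [2, 1, 3, 5, 6, 8, 7, 4]
Discordant pairs = inversions in this position sequence.
2: 1 → 1
1: 0
3: 0
5: 4 → 1
6: 4 → 1
8: 7, 4 → 2
7: 4 → 1
4: 0
Total: 1 + 0 + 0 + 1 + 1 + 2 + 1 + 0 = 6

6 pairs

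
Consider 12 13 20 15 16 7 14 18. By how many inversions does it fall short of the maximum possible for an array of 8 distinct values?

17 inversions short

Maximum inversions for 8 distinct elements is C(8, 2) = 8·7/2 = 28.
Current inversions — for each element, count later smaller elements:
12: 1
13: 1
20: 5
15: 2
16: 2
7: 0
14: 0
18: 0
Current total: 1 + 1 + 5 + 2 + 2 + 0 + 0 + 0 = 11
Shortfall: 28 − 11 = 17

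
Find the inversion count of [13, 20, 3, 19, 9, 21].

6

Out-of-order index pairs (0-indexed):
(0,2): 13 > 3
(0,4): 13 > 9
(1,2): 20 > 3
(1,3): 20 > 19
(1,4): 20 > 9
(3,4): 19 > 9
That's 6 pairs.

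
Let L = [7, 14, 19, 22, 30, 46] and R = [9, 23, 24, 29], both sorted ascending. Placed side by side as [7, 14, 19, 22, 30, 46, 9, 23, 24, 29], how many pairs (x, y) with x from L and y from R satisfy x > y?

For each element r of the right run, count left-run elements greater than r:
r = 9: 14, 19, 22, 30, 46 → 5
r = 23: 30, 46 → 2
r = 24: 30, 46 → 2
r = 29: 30, 46 → 2
Cross-inversions: 5 + 2 + 2 + 2 = 11

11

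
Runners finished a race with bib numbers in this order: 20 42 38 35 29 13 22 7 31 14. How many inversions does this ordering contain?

Element-by-element contributions:
20 → 13, 7, 14 → 3
42 → 38, 35, 29, 13, 22, 7, 31, 14 → 8
38 → 35, 29, 13, 22, 7, 31, 14 → 7
35 → 29, 13, 22, 7, 31, 14 → 6
29 → 13, 22, 7, 14 → 4
13 → 7 → 1
22 → 7, 14 → 2
7 → none → 0
31 → 14 → 1
14 → none → 0
Sum: 3 + 8 + 7 + 6 + 4 + 1 + 2 + 0 + 1 + 0 = 32

There are 32 inversions.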